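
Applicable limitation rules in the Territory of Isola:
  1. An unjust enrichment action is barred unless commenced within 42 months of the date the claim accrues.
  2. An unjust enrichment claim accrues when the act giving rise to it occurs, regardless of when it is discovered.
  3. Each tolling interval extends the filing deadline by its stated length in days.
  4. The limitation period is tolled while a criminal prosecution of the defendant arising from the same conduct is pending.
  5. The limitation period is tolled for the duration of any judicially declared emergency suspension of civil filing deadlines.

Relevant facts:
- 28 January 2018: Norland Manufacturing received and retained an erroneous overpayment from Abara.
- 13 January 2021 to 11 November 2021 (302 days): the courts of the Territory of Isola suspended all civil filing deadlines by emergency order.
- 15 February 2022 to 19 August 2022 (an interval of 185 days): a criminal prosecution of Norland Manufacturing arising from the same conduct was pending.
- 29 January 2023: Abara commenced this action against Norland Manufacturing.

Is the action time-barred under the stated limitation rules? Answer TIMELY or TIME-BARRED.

The claim accrued on 28 January 2018, the date of the act.
42 months from 28 January 2018 is 28 July 2021.
The period was tolled for 302 days by the emergency suspension of filing deadlines (13 January 2021 to 11 November 2021), pushing the deadline to 26 May 2022.
The period was tolled for 185 days by the pending criminal prosecution (15 February 2022 to 19 August 2022), pushing the deadline to 27 November 2022.
Filing on 29 January 2023 missed the 27 November 2022 deadline — the action is time-barred.

TIME-BARRED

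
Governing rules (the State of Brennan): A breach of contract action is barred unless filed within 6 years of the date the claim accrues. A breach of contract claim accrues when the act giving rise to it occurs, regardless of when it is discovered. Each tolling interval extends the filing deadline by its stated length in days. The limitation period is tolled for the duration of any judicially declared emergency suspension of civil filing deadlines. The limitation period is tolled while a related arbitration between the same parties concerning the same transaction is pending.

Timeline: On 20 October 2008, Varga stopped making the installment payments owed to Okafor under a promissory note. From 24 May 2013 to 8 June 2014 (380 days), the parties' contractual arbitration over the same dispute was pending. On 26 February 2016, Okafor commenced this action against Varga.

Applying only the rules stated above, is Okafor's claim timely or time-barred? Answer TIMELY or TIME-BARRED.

TIME-BARRED

The claim accrued on 20 October 2008, the date of the act.
The untolled deadline — 6 years after 20 October 2008 — is 20 October 2014.
Because the pending related arbitration ran from 24 May 2013 to 8 June 2014, the deadline is extended by 380 days to 4 November 2015.
The 26 February 2016 filing falls after the 4 November 2015 deadline; the claim is time-barred.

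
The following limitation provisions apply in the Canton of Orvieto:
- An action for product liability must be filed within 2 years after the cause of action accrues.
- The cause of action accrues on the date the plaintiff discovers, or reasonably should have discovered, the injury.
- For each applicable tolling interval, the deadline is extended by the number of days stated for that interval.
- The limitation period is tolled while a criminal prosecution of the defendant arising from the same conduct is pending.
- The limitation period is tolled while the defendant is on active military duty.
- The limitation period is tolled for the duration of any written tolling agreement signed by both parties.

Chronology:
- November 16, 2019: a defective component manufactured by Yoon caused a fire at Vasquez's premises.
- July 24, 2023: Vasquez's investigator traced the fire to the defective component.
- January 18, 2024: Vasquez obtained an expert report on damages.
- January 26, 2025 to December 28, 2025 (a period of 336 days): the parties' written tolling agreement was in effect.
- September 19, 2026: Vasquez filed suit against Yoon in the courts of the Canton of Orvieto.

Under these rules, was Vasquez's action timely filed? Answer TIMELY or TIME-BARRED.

TIME-BARRED

Under the discovery rule, the claim accrued on July 24, 2023, when Vasquez discovered the injury — not on the November 16, 2019 date of the underlying act.
2 years from July 24, 2023 is July 24, 2025.
Because the written tolling agreement ran from January 26, 2025 to December 28, 2025, the deadline is extended by 336 days to June 25, 2026.
Nothing else in the chronology tolls or restarts the period.
Vasquez filed on September 19, 2026, after the June 25, 2026 deadline, so the action is time-barred.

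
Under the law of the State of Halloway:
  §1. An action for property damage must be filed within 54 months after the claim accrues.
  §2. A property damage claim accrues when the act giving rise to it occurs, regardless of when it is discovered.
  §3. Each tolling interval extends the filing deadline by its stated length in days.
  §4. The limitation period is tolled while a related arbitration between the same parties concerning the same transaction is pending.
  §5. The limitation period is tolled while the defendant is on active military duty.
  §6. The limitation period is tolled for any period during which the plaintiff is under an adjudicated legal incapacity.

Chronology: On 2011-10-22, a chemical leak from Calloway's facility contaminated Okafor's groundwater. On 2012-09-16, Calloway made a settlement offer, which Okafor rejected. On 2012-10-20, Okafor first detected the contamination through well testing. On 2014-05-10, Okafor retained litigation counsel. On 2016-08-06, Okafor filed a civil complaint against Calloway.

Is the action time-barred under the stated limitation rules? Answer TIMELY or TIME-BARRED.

TIME-BARRED

The claim accrued on 2011-10-22, when the wrongful act occurred; under the stated occurrence rule the 2012-10-20 discovery does not delay accrual.
54 months from 2011-10-22 is 2016-04-22.
None of the other events listed affects the running of the period under the stated rules.
The 2016-08-06 filing falls after the 2016-04-22 deadline; the claim is time-barred.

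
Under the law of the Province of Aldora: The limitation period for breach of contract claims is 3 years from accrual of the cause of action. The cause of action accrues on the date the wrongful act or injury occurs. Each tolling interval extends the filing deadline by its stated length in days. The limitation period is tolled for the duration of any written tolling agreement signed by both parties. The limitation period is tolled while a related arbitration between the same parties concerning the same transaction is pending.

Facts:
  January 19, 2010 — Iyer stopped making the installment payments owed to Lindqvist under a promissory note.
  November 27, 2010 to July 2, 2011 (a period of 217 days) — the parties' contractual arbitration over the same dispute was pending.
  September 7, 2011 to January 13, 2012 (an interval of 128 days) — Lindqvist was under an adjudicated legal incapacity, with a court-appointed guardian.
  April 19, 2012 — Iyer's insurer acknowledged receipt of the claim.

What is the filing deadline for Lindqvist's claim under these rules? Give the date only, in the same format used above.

August 24, 2013

The limitation period began to run on January 19, 2010.
Adding the 3 years base period to January 19, 2010 gives a deadline of January 19, 2013, before any tolling.
Because the pending related arbitration ran from November 27, 2010 to July 2, 2011, the deadline is extended by 217 days to August 24, 2013.
No stated provision tolls the period for the plaintiff's incapacity, so the interval from September 7, 2011 to January 13, 2012 has no effect on the deadline.
The other events in the timeline have no effect on the limitation period under the stated rules.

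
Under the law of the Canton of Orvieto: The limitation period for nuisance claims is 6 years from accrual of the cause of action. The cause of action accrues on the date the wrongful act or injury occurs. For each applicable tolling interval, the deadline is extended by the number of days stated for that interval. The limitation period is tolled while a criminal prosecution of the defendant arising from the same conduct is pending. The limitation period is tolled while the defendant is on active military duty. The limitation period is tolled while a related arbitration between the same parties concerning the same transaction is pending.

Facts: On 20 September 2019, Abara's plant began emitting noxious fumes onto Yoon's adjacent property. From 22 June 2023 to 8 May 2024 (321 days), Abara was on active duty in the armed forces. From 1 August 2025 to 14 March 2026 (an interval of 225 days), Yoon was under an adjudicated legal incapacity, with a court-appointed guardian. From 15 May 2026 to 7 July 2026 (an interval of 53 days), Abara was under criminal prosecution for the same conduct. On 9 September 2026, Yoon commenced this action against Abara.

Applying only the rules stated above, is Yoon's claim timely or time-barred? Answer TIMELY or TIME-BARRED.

The cause of action accrued on 20 September 2019, the date of the act.
Adding the 6 years base period to 20 September 2019 gives a deadline of 20 September 2025, before any tolling.
The period was tolled for 321 days by the defendant's active military service (22 June 2023 to 8 May 2024), pushing the deadline to 7 August 2026.
Because the pending criminal prosecution ran from 15 May 2026 to 7 July 2026, the deadline is extended by 53 days to 29 September 2026.
Although the plaintiff's incapacity ran from 1 August 2025 to 14 March 2026, the stated rules do not make that a tolling event, so it is disregarded.
The 9 September 2026 filing precedes the 29 September 2026 deadline; the claim is timely.

TIMELY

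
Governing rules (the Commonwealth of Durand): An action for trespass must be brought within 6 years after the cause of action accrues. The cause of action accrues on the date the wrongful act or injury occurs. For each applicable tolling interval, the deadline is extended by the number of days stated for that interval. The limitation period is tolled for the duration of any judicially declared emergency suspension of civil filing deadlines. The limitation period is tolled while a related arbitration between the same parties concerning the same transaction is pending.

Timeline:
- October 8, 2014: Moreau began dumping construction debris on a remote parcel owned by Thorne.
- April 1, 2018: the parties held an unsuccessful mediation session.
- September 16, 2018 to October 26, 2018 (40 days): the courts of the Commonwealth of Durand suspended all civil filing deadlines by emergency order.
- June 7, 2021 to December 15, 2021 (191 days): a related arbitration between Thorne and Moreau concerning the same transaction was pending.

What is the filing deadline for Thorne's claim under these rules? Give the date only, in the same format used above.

The limitation period began to run on October 8, 2014.
Adding the 6 years base period to October 8, 2014 gives a deadline of October 8, 2020, before any tolling.
Because the emergency suspension of filing deadlines ran from September 16, 2018 to October 26, 2018, the deadline is extended by 40 days to November 17, 2020.
By the time the pending related arbitration began on June 7, 2021, the limitation period had already expired on November 17, 2020; that interval cannot revive it.
The other events in the timeline have no effect on the limitation period under the stated rules.

November 17, 2020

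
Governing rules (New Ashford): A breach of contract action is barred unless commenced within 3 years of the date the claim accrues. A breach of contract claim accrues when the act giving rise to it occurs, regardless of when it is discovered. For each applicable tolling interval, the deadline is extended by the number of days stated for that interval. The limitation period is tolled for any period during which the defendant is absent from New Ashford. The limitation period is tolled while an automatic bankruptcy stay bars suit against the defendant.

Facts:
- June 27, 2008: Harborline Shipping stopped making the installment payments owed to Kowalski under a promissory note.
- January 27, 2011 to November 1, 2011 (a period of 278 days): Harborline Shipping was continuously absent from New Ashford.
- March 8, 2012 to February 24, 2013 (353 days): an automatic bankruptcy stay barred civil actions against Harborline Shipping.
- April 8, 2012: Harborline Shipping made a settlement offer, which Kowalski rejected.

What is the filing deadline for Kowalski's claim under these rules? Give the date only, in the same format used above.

March 19, 2013

The claim accrued on June 27, 2008, when the wrongful act occurred.
The untolled deadline — 3 years after June 27, 2008 — is June 27, 2011.
The defendant's absence from the jurisdiction from January 27, 2011 to November 1, 2011 tolled the period for 278 days, extending the deadline to March 31, 2012.
The period was tolled for 353 days by the automatic bankruptcy stay (March 8, 2012 to February 24, 2013), pushing the deadline to March 19, 2013.
The other events in the timeline have no effect on the limitation period under the stated rules.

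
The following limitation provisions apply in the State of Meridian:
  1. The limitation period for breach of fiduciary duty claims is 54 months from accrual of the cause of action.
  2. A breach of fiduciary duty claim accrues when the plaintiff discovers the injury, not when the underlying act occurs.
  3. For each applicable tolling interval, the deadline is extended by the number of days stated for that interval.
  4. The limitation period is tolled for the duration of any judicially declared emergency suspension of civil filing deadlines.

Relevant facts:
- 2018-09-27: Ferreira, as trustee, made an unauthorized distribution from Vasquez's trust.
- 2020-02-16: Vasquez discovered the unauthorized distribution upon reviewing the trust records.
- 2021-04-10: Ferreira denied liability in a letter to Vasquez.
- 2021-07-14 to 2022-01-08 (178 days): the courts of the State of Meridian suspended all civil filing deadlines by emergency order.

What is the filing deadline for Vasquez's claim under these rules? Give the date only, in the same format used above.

Under the discovery rule, the claim accrued on 2020-02-16, when Vasquez discovered the injury — not on the 2018-09-27 date of the underlying act.
Adding the 54 months base period to 2020-02-16 gives a deadline of 2024-08-16, before any tolling.
The emergency suspension of filing deadlines from 2021-07-14 to 2022-01-08 tolled the period for 178 days, extending the deadline to 2025-02-10.
None of the other events listed affects the running of the period under the stated rules.

2025-02-10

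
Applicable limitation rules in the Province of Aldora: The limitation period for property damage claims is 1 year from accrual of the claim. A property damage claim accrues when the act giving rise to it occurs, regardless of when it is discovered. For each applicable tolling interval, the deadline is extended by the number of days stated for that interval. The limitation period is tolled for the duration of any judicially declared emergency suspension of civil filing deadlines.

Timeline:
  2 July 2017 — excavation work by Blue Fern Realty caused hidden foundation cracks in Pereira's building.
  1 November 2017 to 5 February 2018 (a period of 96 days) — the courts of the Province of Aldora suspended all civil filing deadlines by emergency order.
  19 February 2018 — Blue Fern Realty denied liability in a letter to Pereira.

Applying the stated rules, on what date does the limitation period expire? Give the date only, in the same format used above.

The claim accrued on 2 July 2017, when the wrongful act occurred.
Adding the 1 year base period to 2 July 2017 gives a deadline of 2 July 2018, before any tolling.
Because the emergency suspension of filing deadlines ran from 1 November 2017 to 5 February 2018, the deadline is extended by 96 days to 6 October 2018.
The other events in the timeline have no effect on the limitation period under the stated rules.

6 October 2018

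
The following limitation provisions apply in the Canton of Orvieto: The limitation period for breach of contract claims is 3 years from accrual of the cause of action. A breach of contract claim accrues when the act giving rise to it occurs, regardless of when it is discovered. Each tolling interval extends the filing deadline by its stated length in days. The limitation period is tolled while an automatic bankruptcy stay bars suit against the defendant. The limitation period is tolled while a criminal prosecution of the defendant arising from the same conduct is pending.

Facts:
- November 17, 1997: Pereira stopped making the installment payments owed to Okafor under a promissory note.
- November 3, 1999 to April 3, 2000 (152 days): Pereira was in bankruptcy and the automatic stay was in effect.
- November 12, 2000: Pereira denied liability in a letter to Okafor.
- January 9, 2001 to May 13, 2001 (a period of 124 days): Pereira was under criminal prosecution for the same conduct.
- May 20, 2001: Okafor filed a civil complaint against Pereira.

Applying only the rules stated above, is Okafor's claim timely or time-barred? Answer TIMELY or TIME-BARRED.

TIMELY

The limitation period began to run on November 17, 1997.
The untolled deadline — 3 years after November 17, 1997 — is November 17, 2000.
The period was tolled for 152 days by the automatic bankruptcy stay (November 3, 1999 to April 3, 2000), pushing the deadline to April 18, 2001.
The period was tolled for 124 days by the pending criminal prosecution (January 9, 2001 to May 13, 2001), pushing the deadline to August 20, 2001.
The other events in the timeline have no effect on the limitation period under the stated rules.
Okafor filed on May 20, 2001, before the August 20, 2001 deadline, so the action is timely.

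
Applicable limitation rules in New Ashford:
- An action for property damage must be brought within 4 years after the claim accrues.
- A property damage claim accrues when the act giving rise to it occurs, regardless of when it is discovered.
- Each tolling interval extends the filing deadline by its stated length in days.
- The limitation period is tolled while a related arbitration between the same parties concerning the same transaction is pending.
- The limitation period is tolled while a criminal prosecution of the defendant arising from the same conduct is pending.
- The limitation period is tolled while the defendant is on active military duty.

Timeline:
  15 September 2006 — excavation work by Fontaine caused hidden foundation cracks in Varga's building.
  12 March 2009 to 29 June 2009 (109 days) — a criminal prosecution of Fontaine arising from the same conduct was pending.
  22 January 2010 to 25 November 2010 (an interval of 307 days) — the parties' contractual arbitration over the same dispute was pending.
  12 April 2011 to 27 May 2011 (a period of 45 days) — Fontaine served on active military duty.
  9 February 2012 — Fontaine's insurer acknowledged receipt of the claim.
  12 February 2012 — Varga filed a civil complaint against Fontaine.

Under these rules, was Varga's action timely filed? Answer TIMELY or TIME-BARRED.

TIME-BARRED

The limitation period began to run on 15 September 2006.
Adding the 4 years base period to 15 September 2006 gives a deadline of 15 September 2010, before any tolling.
The pending criminal prosecution from 12 March 2009 to 29 June 2009 tolled the period for 109 days, extending the deadline to 2 January 2011.
The period was tolled for 307 days by the pending related arbitration (22 January 2010 to 25 November 2010), pushing the deadline to 5 November 2011.
Because the defendant's active military service ran from 12 April 2011 to 27 May 2011, the deadline is extended by 45 days to 20 December 2011.
The other events in the timeline have no effect on the limitation period under the stated rules.
Filing on 12 February 2012 missed the 20 December 2011 deadline — the action is time-barred.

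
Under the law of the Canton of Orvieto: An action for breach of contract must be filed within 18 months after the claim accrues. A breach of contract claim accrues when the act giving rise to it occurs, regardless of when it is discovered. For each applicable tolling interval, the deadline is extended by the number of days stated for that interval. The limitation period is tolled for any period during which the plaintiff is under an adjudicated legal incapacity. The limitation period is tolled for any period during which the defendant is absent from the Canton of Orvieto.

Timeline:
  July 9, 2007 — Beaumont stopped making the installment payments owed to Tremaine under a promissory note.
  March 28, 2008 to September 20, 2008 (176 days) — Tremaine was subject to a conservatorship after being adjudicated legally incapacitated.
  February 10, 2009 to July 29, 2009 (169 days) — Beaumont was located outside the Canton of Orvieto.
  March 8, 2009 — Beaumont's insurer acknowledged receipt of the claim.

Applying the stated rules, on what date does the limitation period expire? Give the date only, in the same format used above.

The limitation period began to run on July 9, 2007.
Adding the 18 months base period to July 9, 2007 gives a deadline of January 9, 2009, before any tolling.
The period was tolled for 176 days by the plaintiff's legal incapacity (March 28, 2008 to September 20, 2008), pushing the deadline to July 4, 2009.
The defendant's absence from the jurisdiction from February 10, 2009 to July 29, 2009 tolled the period for 169 days, extending the deadline to December 20, 2009.
None of the other events listed affects the running of the period under the stated rules.

December 20, 2009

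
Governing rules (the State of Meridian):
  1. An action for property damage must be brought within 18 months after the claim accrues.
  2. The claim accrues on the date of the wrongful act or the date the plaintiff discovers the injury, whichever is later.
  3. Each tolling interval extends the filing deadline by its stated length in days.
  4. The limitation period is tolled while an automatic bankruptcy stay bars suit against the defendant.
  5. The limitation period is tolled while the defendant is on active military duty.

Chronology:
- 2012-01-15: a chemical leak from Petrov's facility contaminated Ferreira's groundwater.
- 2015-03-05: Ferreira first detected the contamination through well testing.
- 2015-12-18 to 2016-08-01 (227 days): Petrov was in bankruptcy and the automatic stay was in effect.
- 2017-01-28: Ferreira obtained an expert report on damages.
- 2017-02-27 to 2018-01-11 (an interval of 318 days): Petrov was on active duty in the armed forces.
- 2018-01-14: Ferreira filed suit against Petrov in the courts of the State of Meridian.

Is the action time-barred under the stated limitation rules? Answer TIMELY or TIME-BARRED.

TIMELY

The claim accrued on 2015-03-05 — the later of the 2012-01-15 act and the 2015-03-05 discovery.
The untolled deadline — 18 months after 2015-03-05 — is 2016-09-05.
The automatic bankruptcy stay from 2015-12-18 to 2016-08-01 tolled the period for 227 days, extending the deadline to 2017-04-20.
The defendant's active military service from 2017-02-27 to 2018-01-11 tolled the period for 318 days, extending the deadline to 2018-03-04.
None of the other events listed affects the running of the period under the stated rules.
The 2018-01-14 filing precedes the 2018-03-04 deadline; the claim is timely.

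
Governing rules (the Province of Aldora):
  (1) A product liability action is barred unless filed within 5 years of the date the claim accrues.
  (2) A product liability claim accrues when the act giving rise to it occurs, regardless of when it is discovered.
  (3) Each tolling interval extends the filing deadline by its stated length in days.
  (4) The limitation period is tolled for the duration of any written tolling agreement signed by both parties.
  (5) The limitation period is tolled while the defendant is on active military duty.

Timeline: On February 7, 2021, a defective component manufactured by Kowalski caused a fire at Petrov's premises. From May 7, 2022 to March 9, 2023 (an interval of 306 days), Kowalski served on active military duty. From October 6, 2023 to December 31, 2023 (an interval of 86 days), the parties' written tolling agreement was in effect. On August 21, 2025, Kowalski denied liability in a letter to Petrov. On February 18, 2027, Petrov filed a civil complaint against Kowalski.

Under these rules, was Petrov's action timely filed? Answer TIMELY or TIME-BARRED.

The limitation period began to run on February 7, 2021.
Adding the 5 years base period to February 7, 2021 gives a deadline of February 7, 2026, before any tolling.
The defendant's active military service from May 7, 2022 to March 9, 2023 tolled the period for 306 days, extending the deadline to December 10, 2026.
Because the written tolling agreement ran from October 6, 2023 to December 31, 2023, the deadline is extended by 86 days to March 6, 2027.
None of the other events listed affects the running of the period under the stated rules.
Filing on February 18, 2027 beat the March 6, 2027 deadline — the action is timely.

TIMELY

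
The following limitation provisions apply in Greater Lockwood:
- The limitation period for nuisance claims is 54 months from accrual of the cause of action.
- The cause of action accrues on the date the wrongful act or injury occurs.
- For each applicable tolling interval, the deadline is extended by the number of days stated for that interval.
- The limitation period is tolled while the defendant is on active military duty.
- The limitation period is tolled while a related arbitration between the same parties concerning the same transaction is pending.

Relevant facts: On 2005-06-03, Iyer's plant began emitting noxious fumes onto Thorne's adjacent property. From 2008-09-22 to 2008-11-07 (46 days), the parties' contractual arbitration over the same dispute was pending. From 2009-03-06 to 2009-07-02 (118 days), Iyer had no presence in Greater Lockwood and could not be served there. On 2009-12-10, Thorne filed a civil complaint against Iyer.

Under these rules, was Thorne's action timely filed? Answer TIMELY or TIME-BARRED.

TIMELY

The cause of action accrued on 2005-06-03, the date of the act.
The untolled deadline — 54 months after 2005-06-03 — is 2009-12-03.
The period was tolled for 46 days by the pending related arbitration (2008-09-22 to 2008-11-07), pushing the deadline to 2010-01-18.
Although the defendant's absence ran from 2009-03-06 to 2009-07-02, the stated rules do not make that a tolling event, so it is disregarded.
The 2009-12-10 filing precedes the 2010-01-18 deadline; the claim is timely.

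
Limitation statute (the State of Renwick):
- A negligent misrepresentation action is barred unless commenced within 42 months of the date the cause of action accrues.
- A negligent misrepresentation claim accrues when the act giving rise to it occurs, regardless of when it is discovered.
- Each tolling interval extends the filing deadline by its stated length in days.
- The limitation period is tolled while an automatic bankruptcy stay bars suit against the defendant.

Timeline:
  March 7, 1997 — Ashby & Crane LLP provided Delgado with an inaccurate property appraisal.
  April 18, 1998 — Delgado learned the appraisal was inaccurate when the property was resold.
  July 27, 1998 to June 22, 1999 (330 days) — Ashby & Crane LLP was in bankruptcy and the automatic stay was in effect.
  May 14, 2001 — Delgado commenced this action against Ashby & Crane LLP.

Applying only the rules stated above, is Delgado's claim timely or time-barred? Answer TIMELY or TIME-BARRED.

Accrual is governed by the date of the act, so the period began to run on March 7, 1997; the later discovery on April 18, 1998 is irrelevant under the stated rule.
42 months from March 7, 1997 is September 7, 2000.
The automatic bankruptcy stay from July 27, 1998 to June 22, 1999 tolled the period for 330 days, extending the deadline to August 3, 2001.
Delgado filed on May 14, 2001, before the August 3, 2001 deadline, so the action is timely.

TIMELY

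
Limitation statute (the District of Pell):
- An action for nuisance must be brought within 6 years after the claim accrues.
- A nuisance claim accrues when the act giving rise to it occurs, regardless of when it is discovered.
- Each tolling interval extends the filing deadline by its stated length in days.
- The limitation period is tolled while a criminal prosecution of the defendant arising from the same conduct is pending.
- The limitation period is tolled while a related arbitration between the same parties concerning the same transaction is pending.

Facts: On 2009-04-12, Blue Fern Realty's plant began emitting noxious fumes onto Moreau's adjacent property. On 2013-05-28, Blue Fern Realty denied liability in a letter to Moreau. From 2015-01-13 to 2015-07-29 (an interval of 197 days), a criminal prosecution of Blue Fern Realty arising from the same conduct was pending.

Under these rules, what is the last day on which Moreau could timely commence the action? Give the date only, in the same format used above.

The claim accrued on 2009-04-12, when the wrongful act occurred.
6 years from 2009-04-12 is 2015-04-12.
The period was tolled for 197 days by the pending criminal prosecution (2015-01-13 to 2015-07-29), pushing the deadline to 2015-10-26.
None of the other events listed affects the running of the period under the stated rules.

2015-10-26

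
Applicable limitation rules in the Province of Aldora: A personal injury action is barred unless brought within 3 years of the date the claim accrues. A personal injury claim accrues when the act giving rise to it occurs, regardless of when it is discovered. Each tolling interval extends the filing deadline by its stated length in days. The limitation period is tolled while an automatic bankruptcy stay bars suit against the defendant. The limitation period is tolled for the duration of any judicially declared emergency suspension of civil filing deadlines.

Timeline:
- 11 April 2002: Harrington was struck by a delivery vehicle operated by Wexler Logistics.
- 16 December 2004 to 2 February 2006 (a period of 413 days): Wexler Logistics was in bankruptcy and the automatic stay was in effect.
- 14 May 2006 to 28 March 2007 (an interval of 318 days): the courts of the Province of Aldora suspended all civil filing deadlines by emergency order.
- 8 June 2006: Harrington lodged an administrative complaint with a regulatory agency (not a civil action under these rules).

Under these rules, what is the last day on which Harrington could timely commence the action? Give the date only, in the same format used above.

The claim accrued on 11 April 2002, when the wrongful act occurred.
3 years from 11 April 2002 is 11 April 2005.
The period was tolled for 413 days by the automatic bankruptcy stay (16 December 2004 to 2 February 2006), pushing the deadline to 29 May 2006.
The period was tolled for 318 days by the emergency suspension of filing deadlines (14 May 2006 to 28 March 2007), pushing the deadline to 12 April 2007.
Nothing else in the chronology tolls or restarts the period.

12 April 2007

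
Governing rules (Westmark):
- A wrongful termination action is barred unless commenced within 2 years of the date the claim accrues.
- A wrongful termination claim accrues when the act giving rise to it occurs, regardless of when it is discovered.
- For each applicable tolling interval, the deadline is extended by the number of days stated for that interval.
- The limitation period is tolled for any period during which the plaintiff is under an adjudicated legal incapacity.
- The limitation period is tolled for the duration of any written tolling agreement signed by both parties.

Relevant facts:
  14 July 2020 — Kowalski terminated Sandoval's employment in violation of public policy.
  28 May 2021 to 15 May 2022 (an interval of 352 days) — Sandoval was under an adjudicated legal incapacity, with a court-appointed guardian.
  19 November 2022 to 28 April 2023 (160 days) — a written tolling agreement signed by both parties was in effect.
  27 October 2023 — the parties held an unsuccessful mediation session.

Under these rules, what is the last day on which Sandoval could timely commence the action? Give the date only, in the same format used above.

The claim accrued on 14 July 2020, the date of the act.
The untolled deadline — 2 years after 14 July 2020 — is 14 July 2022.
The plaintiff's legal incapacity from 28 May 2021 to 15 May 2022 tolled the period for 352 days, extending the deadline to 1 July 2023.
The written tolling agreement from 19 November 2022 to 28 April 2023 tolled the period for 160 days, extending the deadline to 8 December 2023.
None of the other events listed affects the running of the period under the stated rules.

8 December 2023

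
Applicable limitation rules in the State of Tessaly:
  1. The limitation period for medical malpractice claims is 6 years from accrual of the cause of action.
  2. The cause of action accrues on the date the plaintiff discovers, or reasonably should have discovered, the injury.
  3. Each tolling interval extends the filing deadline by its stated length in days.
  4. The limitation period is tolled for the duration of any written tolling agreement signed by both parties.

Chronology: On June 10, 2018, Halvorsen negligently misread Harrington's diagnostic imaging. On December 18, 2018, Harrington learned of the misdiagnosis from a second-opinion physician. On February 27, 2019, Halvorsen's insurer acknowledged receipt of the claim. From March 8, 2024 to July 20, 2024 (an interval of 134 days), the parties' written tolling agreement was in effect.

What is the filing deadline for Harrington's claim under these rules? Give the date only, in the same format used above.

May 1, 2025

The claim did not accrue until Harrington discovered the injury on December 18, 2018; the June 10, 2018 act date does not start the clock under the stated rule.
Adding the 6 years base period to December 18, 2018 gives a deadline of December 18, 2024, before any tolling.
The period was tolled for 134 days by the written tolling agreement (March 8, 2024 to July 20, 2024), pushing the deadline to May 1, 2025.
The other events in the timeline have no effect on the limitation period under the stated rules.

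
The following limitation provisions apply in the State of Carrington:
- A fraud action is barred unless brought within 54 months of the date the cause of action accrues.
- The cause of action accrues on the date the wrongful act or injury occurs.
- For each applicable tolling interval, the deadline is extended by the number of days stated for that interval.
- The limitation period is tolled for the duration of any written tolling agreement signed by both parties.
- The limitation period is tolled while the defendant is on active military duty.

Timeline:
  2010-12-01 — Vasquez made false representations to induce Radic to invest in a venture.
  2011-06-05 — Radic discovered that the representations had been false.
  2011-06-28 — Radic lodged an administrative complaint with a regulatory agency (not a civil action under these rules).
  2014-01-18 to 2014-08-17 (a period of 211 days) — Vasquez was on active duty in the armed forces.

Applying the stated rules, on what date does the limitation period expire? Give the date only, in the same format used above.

Accrual is governed by the date of the act, so the period began to run on 2010-12-01; the later discovery on 2011-06-05 is irrelevant under the stated rule.
Adding the 54 months base period to 2010-12-01 gives a deadline of 2015-06-01, before any tolling.
The period was tolled for 211 days by the defendant's active military service (2014-01-18 to 2014-08-17), pushing the deadline to 2015-12-29.
The other events in the timeline have no effect on the limitation period under the stated rules.

2015-12-29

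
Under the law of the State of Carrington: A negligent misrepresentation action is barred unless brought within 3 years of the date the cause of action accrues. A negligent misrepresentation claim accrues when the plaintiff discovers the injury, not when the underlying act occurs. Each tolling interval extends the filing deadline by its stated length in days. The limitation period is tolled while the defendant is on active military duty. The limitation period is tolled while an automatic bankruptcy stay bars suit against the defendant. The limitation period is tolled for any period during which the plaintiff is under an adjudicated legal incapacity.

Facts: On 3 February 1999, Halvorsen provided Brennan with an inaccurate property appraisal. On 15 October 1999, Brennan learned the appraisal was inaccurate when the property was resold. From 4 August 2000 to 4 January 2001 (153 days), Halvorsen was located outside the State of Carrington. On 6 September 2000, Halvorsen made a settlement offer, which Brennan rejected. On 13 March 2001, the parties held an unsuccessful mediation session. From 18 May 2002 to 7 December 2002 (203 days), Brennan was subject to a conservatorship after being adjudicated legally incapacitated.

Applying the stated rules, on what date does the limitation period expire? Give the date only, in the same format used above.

Accrual is tied to discovery, so the period began on 15 October 1999 rather than on 3 February 1999 when the act occurred.
The untolled deadline — 3 years after 15 October 1999 — is 15 October 2002.
The plaintiff's legal incapacity from 18 May 2002 to 7 December 2002 tolled the period for 203 days, extending the deadline to 6 May 2003.
No stated provision tolls the period for the defendant's absence, so the interval from 4 August 2000 to 4 January 2001 has no effect on the deadline.
The other events in the timeline have no effect on the limitation period under the stated rules.

6 May 2003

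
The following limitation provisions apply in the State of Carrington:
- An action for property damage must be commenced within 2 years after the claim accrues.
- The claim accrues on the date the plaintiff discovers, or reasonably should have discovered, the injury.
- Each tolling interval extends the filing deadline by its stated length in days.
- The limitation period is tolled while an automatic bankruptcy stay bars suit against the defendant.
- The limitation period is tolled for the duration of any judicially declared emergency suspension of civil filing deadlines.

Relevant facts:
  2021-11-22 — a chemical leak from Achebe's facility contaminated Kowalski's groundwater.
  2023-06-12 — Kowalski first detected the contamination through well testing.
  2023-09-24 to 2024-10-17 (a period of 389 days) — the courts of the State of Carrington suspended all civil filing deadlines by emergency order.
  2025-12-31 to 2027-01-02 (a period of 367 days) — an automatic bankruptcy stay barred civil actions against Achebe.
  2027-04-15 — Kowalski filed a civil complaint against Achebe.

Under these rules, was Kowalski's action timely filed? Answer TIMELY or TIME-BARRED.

TIMELY

Under the discovery rule, the claim accrued on 2023-06-12, when Kowalski discovered the injury — not on the 2021-11-22 date of the underlying act.
2 years from 2023-06-12 is 2025-06-12.
The period was tolled for 389 days by the emergency suspension of filing deadlines (2023-09-24 to 2024-10-17), pushing the deadline to 2026-07-06.
Because the automatic bankruptcy stay ran from 2025-12-31 to 2027-01-02, the deadline is extended by 367 days to 2027-07-08.
The 2027-04-15 filing precedes the 2027-07-08 deadline; the claim is timely.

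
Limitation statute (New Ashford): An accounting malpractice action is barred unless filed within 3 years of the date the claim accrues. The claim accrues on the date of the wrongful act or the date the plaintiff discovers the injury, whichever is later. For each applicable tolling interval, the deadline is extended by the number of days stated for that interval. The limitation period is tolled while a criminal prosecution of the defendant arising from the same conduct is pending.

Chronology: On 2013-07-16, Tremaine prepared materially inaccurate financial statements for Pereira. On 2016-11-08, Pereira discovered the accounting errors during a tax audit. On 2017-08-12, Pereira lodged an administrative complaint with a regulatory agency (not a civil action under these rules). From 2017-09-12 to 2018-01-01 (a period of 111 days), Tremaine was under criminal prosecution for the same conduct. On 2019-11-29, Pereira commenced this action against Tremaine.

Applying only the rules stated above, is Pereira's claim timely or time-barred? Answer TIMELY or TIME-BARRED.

TIMELY

The claim accrued on 2016-11-08 — the later of the 2013-07-16 act and the 2016-11-08 discovery.
3 years from 2016-11-08 is 2019-11-08.
Because the pending criminal prosecution ran from 2017-09-12 to 2018-01-01, the deadline is extended by 111 days to 2020-02-27.
Nothing else in the chronology tolls or restarts the period.
The 2019-11-29 filing precedes the 2020-02-27 deadline; the claim is timely.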